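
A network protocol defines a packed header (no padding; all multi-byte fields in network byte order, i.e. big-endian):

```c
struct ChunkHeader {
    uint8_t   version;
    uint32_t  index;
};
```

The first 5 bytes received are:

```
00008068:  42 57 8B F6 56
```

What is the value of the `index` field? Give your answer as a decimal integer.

`index` follows `version` (1 byte), so it starts at byte offset 1 and occupies 4 bytes.
Bytes at offsets 1..4: 57 8B F6 56.
Big-endian: lowest address holds the most-significant byte.
The bytes are already most-significant first: 0x578BF656.
0x578BF656 = 1468790358.

1468790358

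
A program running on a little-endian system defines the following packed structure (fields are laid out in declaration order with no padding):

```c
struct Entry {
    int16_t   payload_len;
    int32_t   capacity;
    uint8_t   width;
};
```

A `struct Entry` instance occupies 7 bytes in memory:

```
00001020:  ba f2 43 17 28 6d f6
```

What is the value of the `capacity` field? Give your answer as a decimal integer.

`capacity` follows `payload_len` (2 bytes), so it starts at byte offset 2 and occupies 4 bytes.
Bytes at offsets 2..5: 43 17 28 6D.
Little-endian: lowest address holds the least-significant byte.
Reassemble most-significant byte first: 6D 28 17 43 → 0x6D281743.
0x6D281743 = 1831343939.

1831343939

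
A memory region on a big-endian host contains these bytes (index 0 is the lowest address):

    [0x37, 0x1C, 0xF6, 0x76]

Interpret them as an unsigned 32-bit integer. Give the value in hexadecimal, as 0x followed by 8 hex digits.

0x371CF676

Big-endian: lowest address holds the most-significant byte.
The bytes are already most-significant first: 0x371CF676.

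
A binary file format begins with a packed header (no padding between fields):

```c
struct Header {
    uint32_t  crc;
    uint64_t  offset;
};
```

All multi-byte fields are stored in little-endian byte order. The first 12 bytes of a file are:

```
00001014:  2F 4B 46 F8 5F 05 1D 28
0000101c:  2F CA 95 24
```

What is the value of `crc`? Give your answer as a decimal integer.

`crc` is the first field, at byte offset 0, occupying 4 bytes.
Bytes at offsets 0..3: 2F 4B 46 F8.
Little-endian stores the least-significant byte at the lowest address.
Reassemble most-significant byte first: F8 46 4B 2F → 0xF8464B2F.
0xF8464B2F = 4165356335.

4165356335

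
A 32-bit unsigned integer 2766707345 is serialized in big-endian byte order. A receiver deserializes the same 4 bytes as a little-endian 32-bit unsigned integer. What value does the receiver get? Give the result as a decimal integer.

2766707345 in 32-bit hexadecimal is 0xA4E89A91.
Stored big-endian, the bytes at ascending addresses are A4 E8 9A 91.
Read back as little-endian, the first byte is least significant, giving 0x919AE8A4.
0x919AE8A4 = 2442848420.

2442848420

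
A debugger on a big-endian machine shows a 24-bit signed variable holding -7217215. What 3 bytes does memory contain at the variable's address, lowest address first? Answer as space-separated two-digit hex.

Two's complement of -7217215 in 24 bits: 7217215 = 0x6E203F; invert → 0x91DFC0; add 1 → 0x91DFC1.
Split into bytes (most-significant first): 91 DF C1.
Big-endian stores the most-significant byte at the lowest address.
So the memory order matches the most-significant-first order: 91 DF C1.

91 DF C1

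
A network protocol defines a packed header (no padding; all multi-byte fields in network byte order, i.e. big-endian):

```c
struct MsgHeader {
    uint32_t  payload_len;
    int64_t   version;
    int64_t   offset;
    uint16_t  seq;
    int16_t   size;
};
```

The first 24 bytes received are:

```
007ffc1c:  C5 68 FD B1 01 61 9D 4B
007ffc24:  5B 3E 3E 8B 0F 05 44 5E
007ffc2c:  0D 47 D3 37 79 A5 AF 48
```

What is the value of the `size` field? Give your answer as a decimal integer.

-20664

`size` follows `payload_len` (4 B), `version` (8 B), `offset` (8 B), `seq` (2 B), so it starts at offset 4 + 8 + 8 + 2 = 22 and occupies 2 bytes.
Bytes at offsets 22..23: AF 48.
In big-endian order the high byte comes first in memory.
The bytes are already most-significant first: 0xAF48.
Top bit is set, so as a signed 16-bit value this is 0xAF48 − 2^16 = -20664.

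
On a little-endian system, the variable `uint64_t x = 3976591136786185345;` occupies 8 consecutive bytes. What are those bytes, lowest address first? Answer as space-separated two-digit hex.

3976591136786185345 in hexadecimal, padded to 64 bits, is 0x372FB091ED1B7C81.
Split into bytes (most-significant first): 37 2F B0 91 ED 1B 7C 81.
Little-endian stores the least-significant byte at the lowest address.
So at ascending addresses the bytes are 81 7C 1B ED 91 B0 2F 37.

81 7C 1B ED 91 B0 2F 37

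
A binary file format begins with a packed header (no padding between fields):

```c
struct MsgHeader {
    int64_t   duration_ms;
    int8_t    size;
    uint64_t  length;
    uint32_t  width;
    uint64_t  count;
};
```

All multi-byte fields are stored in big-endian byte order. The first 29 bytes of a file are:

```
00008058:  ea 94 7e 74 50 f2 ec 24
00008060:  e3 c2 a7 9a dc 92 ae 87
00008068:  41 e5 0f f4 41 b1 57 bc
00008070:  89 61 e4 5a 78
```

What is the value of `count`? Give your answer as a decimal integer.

12778889765925968504

`count` follows `duration_ms` (8 B), `size` (1 B), `length` (8 B), `width` (4 B), so it starts at offset 8 + 1 + 8 + 4 = 21 and occupies 8 bytes.
Bytes at offsets 21..28: B1 57 BC 89 61 E4 5A 78.
In big-endian order the high byte comes first in memory.
The bytes are already most-significant first: 0xB157BC8961E45A78.
0xB157BC8961E45A78 = 12778889765925968504.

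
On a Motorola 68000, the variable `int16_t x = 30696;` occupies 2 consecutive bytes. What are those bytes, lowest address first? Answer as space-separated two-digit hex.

30696 in hexadecimal, padded to 16 bits, is 0x77E8.
Split into bytes (most-significant first): 77 E8.
In big-endian order the high byte comes first in memory.
So the memory order matches the most-significant-first order: 77 E8.

77 E8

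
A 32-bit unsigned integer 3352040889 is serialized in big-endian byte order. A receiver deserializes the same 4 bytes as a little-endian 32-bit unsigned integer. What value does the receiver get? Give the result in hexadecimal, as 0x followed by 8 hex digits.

3352040889 in 32-bit hexadecimal is 0xC7CC15B9.
Stored big-endian, the bytes at ascending addresses are C7 CC 15 B9.
Read back as little-endian, the first byte is least significant, giving 0xB915CCC7.

0xB915CCC7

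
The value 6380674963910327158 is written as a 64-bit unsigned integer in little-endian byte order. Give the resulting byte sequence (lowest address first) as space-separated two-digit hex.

6380674963910327158 in hexadecimal, padded to 64 bits, is 0x588CB612CB1A7B76.
Split into bytes (most-significant first): 58 8C B6 12 CB 1A 7B 76.
Little-endian stores the least-significant byte at the lowest address.
So at ascending addresses the bytes are 76 7B 1A CB 12 B6 8C 58.

76 7B 1A CB 12 B6 8C 58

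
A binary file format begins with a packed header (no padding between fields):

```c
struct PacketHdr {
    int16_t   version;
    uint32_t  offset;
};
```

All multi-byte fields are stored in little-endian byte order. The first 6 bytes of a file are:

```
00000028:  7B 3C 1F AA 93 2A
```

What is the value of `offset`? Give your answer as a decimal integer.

`offset` follows `version` (2 bytes), so it starts at byte offset 2 and occupies 4 bytes.
Bytes at offsets 2..5: 1F AA 93 2A.
Little-endian: lowest address holds the least-significant byte.
Reassemble most-significant byte first: 2A 93 AA 1F → 0x2A93AA1F.
0x2A93AA1F = 714320415.

714320415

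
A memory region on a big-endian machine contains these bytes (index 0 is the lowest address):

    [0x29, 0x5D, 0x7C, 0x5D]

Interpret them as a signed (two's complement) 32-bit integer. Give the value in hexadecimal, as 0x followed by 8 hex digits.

Big-endian: lowest address holds the most-significant byte.
The bytes are already most-significant first: 0x295D7C5D.

0x295D7C5D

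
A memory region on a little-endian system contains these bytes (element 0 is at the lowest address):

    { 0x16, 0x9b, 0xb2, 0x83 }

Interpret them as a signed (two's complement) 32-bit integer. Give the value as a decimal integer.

-2085446890

In little-endian order the low byte comes first in memory.
Reassemble most-significant byte first: 83 B2 9B 16 → 0x83B29B16.
Top bit is set, so as a signed 32-bit value this is 0x83B29B16 − 2^32 = -2085446890.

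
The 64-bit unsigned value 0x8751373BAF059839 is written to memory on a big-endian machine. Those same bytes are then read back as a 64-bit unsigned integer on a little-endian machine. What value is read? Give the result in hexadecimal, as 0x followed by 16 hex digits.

0x399805AF3B375187

Stored big-endian, the bytes at ascending addresses are 87 51 37 3B AF 05 98 39.
Read back as little-endian, the first byte is least significant, giving 0x399805AF3B375187.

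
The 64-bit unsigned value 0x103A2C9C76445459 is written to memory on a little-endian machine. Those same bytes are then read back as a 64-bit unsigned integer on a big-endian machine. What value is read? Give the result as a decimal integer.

6436845043636255248

Stored little-endian, the bytes at ascending addresses are 59 54 44 76 9C 2C 3A 10.
Read back as big-endian, the last byte is least significant, giving 0x595444769C2C3A10.
0x595444769C2C3A10 = 6436845043636255248.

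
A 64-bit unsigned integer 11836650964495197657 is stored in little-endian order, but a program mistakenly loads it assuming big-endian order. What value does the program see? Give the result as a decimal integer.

11836650964495197657 in 64-bit hexadecimal is 0xA4443B56C50565D9.
Stored little-endian, the bytes at ascending addresses are D9 65 05 C5 56 3B 44 A4.
Read back as big-endian, the last byte is least significant, giving 0xD96505C5563B44A4.
0xD96505C5563B44A4 = 15664933223991559332.

15664933223991559332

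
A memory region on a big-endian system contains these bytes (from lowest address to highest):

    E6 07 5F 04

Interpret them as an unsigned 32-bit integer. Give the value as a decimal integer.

3859242756

In big-endian order the high byte comes first in memory.
The bytes are already most-significant first: 0xE6075F04.
0xE6075F04 = 3859242756.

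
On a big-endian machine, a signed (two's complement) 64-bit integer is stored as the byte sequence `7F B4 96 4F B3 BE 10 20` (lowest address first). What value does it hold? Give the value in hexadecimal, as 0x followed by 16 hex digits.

0x7FB4964FB3BE1020

Big-endian stores the most-significant byte at the lowest address.
The bytes are already most-significant first: 0x7FB4964FB3BE1020.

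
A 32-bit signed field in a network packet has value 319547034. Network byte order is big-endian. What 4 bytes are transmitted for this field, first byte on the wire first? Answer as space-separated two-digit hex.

319547034 in hexadecimal, padded to 32 bits, is 0x130BE69A.
Split into bytes (most-significant first): 13 0B E6 9A.
In big-endian order the high byte comes first in memory.
So the memory order matches the most-significant-first order: 13 0B E6 9A.

13 0B E6 9A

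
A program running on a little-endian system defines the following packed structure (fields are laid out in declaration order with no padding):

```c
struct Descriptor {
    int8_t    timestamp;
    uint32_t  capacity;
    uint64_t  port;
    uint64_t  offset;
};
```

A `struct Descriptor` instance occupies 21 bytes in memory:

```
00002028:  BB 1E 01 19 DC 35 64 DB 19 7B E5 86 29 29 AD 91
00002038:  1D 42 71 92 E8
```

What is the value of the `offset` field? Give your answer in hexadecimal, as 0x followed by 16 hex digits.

`offset` follows `timestamp` (1 B), `capacity` (4 B), `port` (8 B), so it starts at offset 1 + 4 + 8 = 13 and occupies 8 bytes.
Bytes at offsets 13..20: 29 AD 91 1D 42 71 92 E8.
Little-endian stores the least-significant byte at the lowest address.
Reassemble most-significant byte first: E8 92 71 42 1D 91 AD 29 → 0xE89271421D91AD29.

0xE89271421D91AD29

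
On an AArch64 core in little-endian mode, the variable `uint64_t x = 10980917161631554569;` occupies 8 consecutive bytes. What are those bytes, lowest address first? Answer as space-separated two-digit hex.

10980917161631554569 in hexadecimal, padded to 64 bits, is 0x98640DFAA70A1C09.
Split into bytes (most-significant first): 98 64 0D FA A7 0A 1C 09.
Little-endian: lowest address holds the least-significant byte.
So at ascending addresses the bytes are 09 1C 0A A7 FA 0D 64 98.

09 1C 0A A7 FA 0D 64 98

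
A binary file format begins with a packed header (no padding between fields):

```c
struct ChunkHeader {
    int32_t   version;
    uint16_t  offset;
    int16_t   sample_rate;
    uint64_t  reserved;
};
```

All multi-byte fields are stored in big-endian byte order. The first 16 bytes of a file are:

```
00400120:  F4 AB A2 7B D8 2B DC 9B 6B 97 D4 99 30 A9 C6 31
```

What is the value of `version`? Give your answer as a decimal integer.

`version` is the first field, at byte offset 0, occupying 4 bytes.
Bytes at offsets 0..3: F4 AB A2 7B.
Big-endian: lowest address holds the most-significant byte.
The bytes are already most-significant first: 0xF4ABA27B.
Top bit is set, so as a signed 32-bit value this is 0xF4ABA27B − 2^32 = -190078341.

-190078341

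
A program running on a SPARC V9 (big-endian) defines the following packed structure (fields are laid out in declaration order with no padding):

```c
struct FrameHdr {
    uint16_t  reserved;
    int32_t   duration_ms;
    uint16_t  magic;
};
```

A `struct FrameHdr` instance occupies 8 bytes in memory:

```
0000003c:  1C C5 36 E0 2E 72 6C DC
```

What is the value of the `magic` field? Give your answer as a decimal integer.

`magic` follows `reserved` (2 B), `duration_ms` (4 B), so it starts at offset 2 + 4 = 6 and occupies 2 bytes.
Bytes at offsets 6..7: 6C DC.
In big-endian order the high byte comes first in memory.
The bytes are already most-significant first: 0x6CDC.
0x6CDC = 27868.

27868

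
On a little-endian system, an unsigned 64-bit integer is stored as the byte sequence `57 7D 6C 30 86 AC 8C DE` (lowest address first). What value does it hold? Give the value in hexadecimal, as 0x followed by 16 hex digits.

Little-endian: lowest address holds the least-significant byte.
Reassemble most-significant byte first: DE 8C AC 86 30 6C 7D 57 → 0xDE8CAC86306C7D57.

0xDE8CAC86306C7D57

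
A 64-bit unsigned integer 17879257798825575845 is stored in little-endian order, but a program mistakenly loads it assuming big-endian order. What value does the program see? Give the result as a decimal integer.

17879257798825575845 in 64-bit hexadecimal is 0xF81FE23D5AA185A5.
Stored little-endian, the bytes at ascending addresses are A5 85 A1 5A 3D E2 1F F8.
Read back as big-endian, the last byte is least significant, giving 0xA585A15A3DE21FF8.
0xA585A15A3DE21FF8 = 11927116597117984760.

11927116597117984760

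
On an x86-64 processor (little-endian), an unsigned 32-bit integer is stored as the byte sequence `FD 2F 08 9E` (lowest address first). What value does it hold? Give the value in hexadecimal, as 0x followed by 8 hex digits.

0x9E082FFD

In little-endian order the low byte comes first in memory.
Reassemble most-significant byte first: 9E 08 2F FD → 0x9E082FFD.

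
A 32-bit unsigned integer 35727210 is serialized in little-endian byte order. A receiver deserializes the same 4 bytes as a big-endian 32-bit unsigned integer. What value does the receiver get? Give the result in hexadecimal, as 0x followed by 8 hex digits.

0x6A272102

35727210 in 32-bit hexadecimal is 0x0221276A.
Stored little-endian, the bytes at ascending addresses are 6A 27 21 02.
Read back as big-endian, the last byte is least significant, giving 0x6A272102.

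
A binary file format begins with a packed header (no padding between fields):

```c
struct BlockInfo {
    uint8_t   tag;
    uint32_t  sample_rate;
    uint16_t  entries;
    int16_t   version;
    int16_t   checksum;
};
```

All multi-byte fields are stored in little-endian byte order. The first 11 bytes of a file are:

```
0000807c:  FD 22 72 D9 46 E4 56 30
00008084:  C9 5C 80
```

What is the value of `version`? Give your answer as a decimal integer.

`version` follows `tag` (1 B), `sample_rate` (4 B), `entries` (2 B), so it starts at offset 1 + 4 + 2 = 7 and occupies 2 bytes.
Bytes at offsets 7..8: 30 C9.
In little-endian order the low byte comes first in memory.
Reassemble most-significant byte first: C9 30 → 0xC930.
Top bit is set, so as a signed 16-bit value this is 0xC930 − 2^16 = -14032.

-14032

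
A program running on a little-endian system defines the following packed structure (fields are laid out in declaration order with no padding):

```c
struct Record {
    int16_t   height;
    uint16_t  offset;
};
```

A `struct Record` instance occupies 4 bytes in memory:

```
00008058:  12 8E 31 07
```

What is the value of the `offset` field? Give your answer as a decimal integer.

`offset` follows `height` (2 bytes), so it starts at byte offset 2 and occupies 2 bytes.
Bytes at offsets 2..3: 31 07.
Little-endian: lowest address holds the least-significant byte.
Reassemble most-significant byte first: 07 31 → 0x0731.
0x0731 = 1841.

1841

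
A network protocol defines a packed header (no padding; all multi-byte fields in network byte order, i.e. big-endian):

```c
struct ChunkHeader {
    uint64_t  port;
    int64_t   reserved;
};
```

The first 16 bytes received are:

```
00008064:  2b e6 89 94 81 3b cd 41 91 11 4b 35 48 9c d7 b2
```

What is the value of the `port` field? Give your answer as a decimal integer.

`port` is the first field, at byte offset 0, occupying 8 bytes.
Bytes at offsets 0..7: 2B E6 89 94 81 3B CD 41.
Big-endian: lowest address holds the most-significant byte.
The bytes are already most-significant first: 0x2BE68994813BCD41.
0x2BE68994813BCD41 = 3163367059190697281.

3163367059190697281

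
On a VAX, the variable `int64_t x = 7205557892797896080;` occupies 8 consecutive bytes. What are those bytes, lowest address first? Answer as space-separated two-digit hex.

7205557892797896080 in hexadecimal, padded to 64 bits, is 0x63FF48BA10BB1590.
Split into bytes (most-significant first): 63 FF 48 BA 10 BB 15 90.
Little-endian stores the least-significant byte at the lowest address.
So at ascending addresses the bytes are 90 15 BB 10 BA 48 FF 63.

90 15 BB 10 BA 48 FF 63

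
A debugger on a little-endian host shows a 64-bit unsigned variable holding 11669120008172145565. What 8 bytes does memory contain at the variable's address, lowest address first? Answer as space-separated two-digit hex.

11669120008172145565 in hexadecimal, padded to 64 bits, is 0xA1F10AD260810B9D.
Split into bytes (most-significant first): A1 F1 0A D2 60 81 0B 9D.
Little-endian: lowest address holds the least-significant byte.
So at ascending addresses the bytes are 9D 0B 81 60 D2 0A F1 A1.

9D 0B 81 60 D2 0A F1 A1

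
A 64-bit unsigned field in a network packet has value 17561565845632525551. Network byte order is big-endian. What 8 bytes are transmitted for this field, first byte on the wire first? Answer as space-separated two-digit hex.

17561565845632525551 in hexadecimal, padded to 64 bits, is 0xF3B73717688F24EF.
Split into bytes (most-significant first): F3 B7 37 17 68 8F 24 EF.
Big-endian: lowest address holds the most-significant byte.
So the memory order matches the most-significant-first order: F3 B7 37 17 68 8F 24 EF.

F3 B7 37 17 68 8F 24 EF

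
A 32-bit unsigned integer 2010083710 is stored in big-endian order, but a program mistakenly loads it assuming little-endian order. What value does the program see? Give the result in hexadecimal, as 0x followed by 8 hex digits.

0x7E71CF77

2010083710 in 32-bit hexadecimal is 0x77CF717E.
Stored big-endian, the bytes at ascending addresses are 77 CF 71 7E.
Read back as little-endian, the first byte is least significant, giving 0x7E71CF77.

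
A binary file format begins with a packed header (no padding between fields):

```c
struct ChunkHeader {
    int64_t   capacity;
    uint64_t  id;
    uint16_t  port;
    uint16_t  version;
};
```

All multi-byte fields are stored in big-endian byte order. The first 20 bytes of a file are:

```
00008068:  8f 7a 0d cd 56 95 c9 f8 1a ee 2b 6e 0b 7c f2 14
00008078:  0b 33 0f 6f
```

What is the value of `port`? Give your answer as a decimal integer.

`port` follows `capacity` (8 B), `id` (8 B), so it starts at offset 8 + 8 = 16 and occupies 2 bytes.
Bytes at offsets 16..17: 0B 33.
In big-endian order the high byte comes first in memory.
The bytes are already most-significant first: 0x0B33.
0x0B33 = 2867.

2867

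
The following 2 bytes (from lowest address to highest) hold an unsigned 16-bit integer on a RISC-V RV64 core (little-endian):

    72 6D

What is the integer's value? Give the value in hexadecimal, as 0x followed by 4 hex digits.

0x6D72

Little-endian stores the least-significant byte at the lowest address.
Reassemble most-significant byte first: 6D 72 → 0x6D72.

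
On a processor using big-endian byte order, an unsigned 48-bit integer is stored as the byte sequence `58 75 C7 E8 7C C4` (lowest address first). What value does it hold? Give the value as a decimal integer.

97262888320196

Big-endian stores the most-significant byte at the lowest address.
The bytes are already most-significant first: 0x5875C7E87CC4.
0x5875C7E87CC4 = 97262888320196.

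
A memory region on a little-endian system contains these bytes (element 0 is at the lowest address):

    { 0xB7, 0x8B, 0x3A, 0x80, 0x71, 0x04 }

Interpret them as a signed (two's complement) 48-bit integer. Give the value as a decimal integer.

4885529136055

Little-endian: lowest address holds the least-significant byte.
Reassemble most-significant byte first: 04 71 80 3A 8B B7 → 0x0471803A8BB7.
0x0471803A8BB7 = 4885529136055.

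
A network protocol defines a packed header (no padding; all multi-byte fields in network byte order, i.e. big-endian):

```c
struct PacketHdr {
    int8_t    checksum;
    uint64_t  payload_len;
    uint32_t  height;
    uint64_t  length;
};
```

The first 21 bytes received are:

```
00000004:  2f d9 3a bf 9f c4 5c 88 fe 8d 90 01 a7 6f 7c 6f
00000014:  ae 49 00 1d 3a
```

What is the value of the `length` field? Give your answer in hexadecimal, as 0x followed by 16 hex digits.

0x6F7C6FAE49001D3A

`length` follows `checksum` (1 B), `payload_len` (8 B), `height` (4 B), so it starts at offset 1 + 8 + 4 = 13 and occupies 8 bytes.
Bytes at offsets 13..20: 6F 7C 6F AE 49 00 1D 3A.
Big-endian stores the most-significant byte at the lowest address.
The bytes are already most-significant first: 0x6F7C6FAE49001D3A.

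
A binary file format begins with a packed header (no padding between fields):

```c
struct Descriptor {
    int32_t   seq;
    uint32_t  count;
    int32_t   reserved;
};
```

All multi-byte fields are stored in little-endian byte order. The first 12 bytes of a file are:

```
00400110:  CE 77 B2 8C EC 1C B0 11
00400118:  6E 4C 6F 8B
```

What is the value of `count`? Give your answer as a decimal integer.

296754412

`count` follows `seq` (4 bytes), so it starts at byte offset 4 and occupies 4 bytes.
Bytes at offsets 4..7: EC 1C B0 11.
Little-endian stores the least-significant byte at the lowest address.
Reassemble most-significant byte first: 11 B0 1C EC → 0x11B01CEC.
0x11B01CEC = 296754412.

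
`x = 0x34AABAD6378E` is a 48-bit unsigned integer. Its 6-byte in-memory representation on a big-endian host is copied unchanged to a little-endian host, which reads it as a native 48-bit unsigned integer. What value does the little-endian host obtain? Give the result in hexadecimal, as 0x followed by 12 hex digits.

Stored big-endian, the bytes at ascending addresses are 34 AA BA D6 37 8E.
Read back as little-endian, the first byte is least significant, giving 0x8E37D6BAAA34.

0x8E37D6BAAA34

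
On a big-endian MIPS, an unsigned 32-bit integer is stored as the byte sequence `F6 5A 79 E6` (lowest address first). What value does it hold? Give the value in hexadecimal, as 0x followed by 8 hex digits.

Big-endian stores the most-significant byte at the lowest address.
The bytes are already most-significant first: 0xF65A79E6.

0xF65A79E6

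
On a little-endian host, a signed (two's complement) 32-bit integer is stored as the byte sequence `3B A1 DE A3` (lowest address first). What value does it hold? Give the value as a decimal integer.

Little-endian: lowest address holds the least-significant byte.
Reassemble most-significant byte first: A3 DE A1 3B → 0xA3DEA13B.
Top bit is set, so as a signed 32-bit value this is 0xA3DEA13B − 2^32 = -1545690821.

-1545690821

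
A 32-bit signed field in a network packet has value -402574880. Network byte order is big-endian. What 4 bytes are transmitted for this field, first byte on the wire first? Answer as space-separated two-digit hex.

Two's complement of -402574880 in 32 bits: 402574880 = 0x17FECE20; invert → 0xE80131DF; add 1 → 0xE80131E0.
Split into bytes (most-significant first): E8 01 31 E0.
Big-endian: lowest address holds the most-significant byte.
So the memory order matches the most-significant-first order: E8 01 31 E0.

E8 01 31 E0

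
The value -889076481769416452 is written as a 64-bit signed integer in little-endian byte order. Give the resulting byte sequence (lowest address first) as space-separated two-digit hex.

Two's complement of -889076481769416452 in 64 bits: 889076481769416452 = 0x0C56A25982052704; invert → 0xF3A95DA67DFAD8FB; add 1 → 0xF3A95DA67DFAD8FC.
Split into bytes (most-significant first): F3 A9 5D A6 7D FA D8 FC.
Little-endian stores the least-significant byte at the lowest address.
So at ascending addresses the bytes are FC D8 FA 7D A6 5D A9 F3.

FC D8 FA 7D A6 5D A9 F3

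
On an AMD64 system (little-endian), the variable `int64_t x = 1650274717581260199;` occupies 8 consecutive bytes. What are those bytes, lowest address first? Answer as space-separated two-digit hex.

1650274717581260199 in hexadecimal, padded to 64 bits, is 0x16E6F41CB33D35A7.
Split into bytes (most-significant first): 16 E6 F4 1C B3 3D 35 A7.
Little-endian stores the least-significant byte at the lowest address.
So at ascending addresses the bytes are A7 35 3D B3 1C F4 E6 16.

A7 35 3D B3 1C F4 E6 16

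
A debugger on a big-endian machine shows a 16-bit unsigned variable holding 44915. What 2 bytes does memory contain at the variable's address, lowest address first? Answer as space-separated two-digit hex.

44915 in hexadecimal, padded to 16 bits, is 0xAF73.
Split into bytes (most-significant first): AF 73.
Big-endian: lowest address holds the most-significant byte.
So the memory order matches the most-significant-first order: AF 73.

AF 73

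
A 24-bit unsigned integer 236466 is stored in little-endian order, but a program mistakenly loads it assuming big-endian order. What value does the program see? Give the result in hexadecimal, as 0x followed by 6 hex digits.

0xB29B03

236466 in 24-bit hexadecimal is 0x039BB2.
Stored little-endian, the bytes at ascending addresses are B2 9B 03.
Read back as big-endian, the last byte is least significant, giving 0xB29B03.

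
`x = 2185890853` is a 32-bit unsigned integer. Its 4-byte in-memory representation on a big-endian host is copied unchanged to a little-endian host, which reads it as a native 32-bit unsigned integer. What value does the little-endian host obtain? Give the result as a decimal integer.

621562498

2185890853 in 32-bit hexadecimal is 0x824A0C25.
Stored big-endian, the bytes at ascending addresses are 82 4A 0C 25.
Read back as little-endian, the first byte is least significant, giving 0x250C4A82.
0x250C4A82 = 621562498.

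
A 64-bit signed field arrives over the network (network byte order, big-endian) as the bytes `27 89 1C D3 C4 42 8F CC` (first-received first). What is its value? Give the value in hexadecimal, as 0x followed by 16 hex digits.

0x27891CD3C4428FCC

Big-endian: lowest address holds the most-significant byte.
The bytes are already most-significant first: 0x27891CD3C4428FCC.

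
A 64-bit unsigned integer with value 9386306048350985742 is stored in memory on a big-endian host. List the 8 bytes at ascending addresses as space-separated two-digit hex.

82 42 DB 9E C5 0F 9E 0E

9386306048350985742 in hexadecimal, padded to 64 bits, is 0x8242DB9EC50F9E0E.
Split into bytes (most-significant first): 82 42 DB 9E C5 0F 9E 0E.
Big-endian stores the most-significant byte at the lowest address.
So the memory order matches the most-significant-first order: 82 42 DB 9E C5 0F 9E 0E.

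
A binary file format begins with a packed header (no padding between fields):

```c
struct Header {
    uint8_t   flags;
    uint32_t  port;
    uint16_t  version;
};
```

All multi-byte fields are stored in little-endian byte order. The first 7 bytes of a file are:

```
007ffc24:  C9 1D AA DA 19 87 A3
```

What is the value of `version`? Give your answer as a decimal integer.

41863

`version` follows `flags` (1 B), `port` (4 B), so it starts at offset 1 + 4 = 5 and occupies 2 bytes.
Bytes at offsets 5..6: 87 A3.
Little-endian: lowest address holds the least-significant byte.
Reassemble most-significant byte first: A3 87 → 0xA387.
0xA387 = 41863.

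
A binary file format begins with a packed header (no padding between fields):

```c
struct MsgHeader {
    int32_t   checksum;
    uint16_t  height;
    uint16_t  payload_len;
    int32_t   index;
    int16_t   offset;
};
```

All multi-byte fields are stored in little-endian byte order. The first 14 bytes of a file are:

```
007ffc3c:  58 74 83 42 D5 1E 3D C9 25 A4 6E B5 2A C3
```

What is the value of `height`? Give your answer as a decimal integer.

`height` follows `checksum` (4 bytes), so it starts at byte offset 4 and occupies 2 bytes.
Bytes at offsets 4..5: D5 1E.
Little-endian stores the least-significant byte at the lowest address.
Reassemble most-significant byte first: 1E D5 → 0x1ED5.
0x1ED5 = 7893.

7893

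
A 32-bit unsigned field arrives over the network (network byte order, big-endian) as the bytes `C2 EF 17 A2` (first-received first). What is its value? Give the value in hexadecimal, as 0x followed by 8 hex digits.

In big-endian order the high byte comes first in memory.
The bytes are already most-significant first: 0xC2EF17A2.

0xC2EF17A2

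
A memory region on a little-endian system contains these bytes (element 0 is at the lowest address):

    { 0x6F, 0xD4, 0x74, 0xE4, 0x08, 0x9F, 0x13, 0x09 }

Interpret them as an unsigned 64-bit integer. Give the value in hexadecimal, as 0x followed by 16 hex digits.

Little-endian stores the least-significant byte at the lowest address.
Reassemble most-significant byte first: 09 13 9F 08 E4 74 D4 6F → 0x09139F08E474D46F.

0x09139F08E474D46F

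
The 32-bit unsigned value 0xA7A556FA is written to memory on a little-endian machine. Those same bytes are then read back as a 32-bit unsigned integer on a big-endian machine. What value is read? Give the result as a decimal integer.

Stored little-endian, the bytes at ascending addresses are FA 56 A5 A7.
Read back as big-endian, the last byte is least significant, giving 0xFA56A5A7.
0xFA56A5A7 = 4199982503.

4199982503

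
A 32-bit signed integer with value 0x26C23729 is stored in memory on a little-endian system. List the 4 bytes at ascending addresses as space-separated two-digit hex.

Split into bytes (most-significant first): 26 C2 37 29.
Little-endian: lowest address holds the least-significant byte.
So at ascending addresses the bytes are 29 37 C2 26.

29 37 C2 26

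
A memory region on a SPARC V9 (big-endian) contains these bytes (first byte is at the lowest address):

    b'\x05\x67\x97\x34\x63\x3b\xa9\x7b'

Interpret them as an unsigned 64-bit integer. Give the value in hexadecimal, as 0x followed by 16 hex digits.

Big-endian: lowest address holds the most-significant byte.
The bytes are already most-significant first: 0x05679734633BA97B.

0x05679734633BA97B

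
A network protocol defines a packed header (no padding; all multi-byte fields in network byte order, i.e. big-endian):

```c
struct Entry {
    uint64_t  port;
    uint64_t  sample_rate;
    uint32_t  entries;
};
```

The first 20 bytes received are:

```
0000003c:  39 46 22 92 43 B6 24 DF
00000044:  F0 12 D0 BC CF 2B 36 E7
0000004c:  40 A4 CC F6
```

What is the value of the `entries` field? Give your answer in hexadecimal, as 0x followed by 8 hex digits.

0x40A4CCF6

`entries` follows `port` (8 B), `sample_rate` (8 B), so it starts at offset 8 + 8 = 16 and occupies 4 bytes.
Bytes at offsets 16..19: 40 A4 CC F6.
Big-endian stores the most-significant byte at the lowest address.
The bytes are already most-significant first: 0x40A4CCF6.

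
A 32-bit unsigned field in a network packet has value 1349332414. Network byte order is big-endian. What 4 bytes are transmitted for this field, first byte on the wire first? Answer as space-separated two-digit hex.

50 6D 2D BE

1349332414 in hexadecimal, padded to 32 bits, is 0x506D2DBE.
Split into bytes (most-significant first): 50 6D 2D BE.
Big-endian: lowest address holds the most-significant byte.
So the memory order matches the most-significant-first order: 50 6D 2D BE.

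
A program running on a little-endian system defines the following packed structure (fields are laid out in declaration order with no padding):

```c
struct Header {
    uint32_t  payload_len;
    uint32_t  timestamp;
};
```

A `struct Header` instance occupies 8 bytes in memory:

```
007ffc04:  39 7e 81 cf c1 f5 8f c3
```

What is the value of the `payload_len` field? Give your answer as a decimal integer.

3481370169

`payload_len` is the first field, at byte offset 0, occupying 4 bytes.
Bytes at offsets 0..3: 39 7E 81 CF.
Little-endian: lowest address holds the least-significant byte.
Reassemble most-significant byte first: CF 81 7E 39 → 0xCF817E39.
0xCF817E39 = 3481370169.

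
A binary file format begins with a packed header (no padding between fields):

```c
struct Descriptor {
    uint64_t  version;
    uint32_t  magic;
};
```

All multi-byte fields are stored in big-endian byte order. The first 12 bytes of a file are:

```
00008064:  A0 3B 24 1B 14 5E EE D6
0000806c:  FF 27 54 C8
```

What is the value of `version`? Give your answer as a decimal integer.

`version` is the first field, at byte offset 0, occupying 8 bytes.
Bytes at offsets 0..7: A0 3B 24 1B 14 5E EE D6.
Big-endian: lowest address holds the most-significant byte.
The bytes are already most-significant first: 0xA03B241B145EEED6.
0xA03B241B145EEED6 = 11545861768418881238.

11545861768418881238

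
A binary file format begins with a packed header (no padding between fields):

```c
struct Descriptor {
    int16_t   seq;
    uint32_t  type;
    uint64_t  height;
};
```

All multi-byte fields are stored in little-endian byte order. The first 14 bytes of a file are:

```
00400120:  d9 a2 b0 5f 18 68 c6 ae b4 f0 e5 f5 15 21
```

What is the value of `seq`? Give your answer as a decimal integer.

-23847

`seq` is the first field, at byte offset 0, occupying 2 bytes.
Bytes at offsets 0..1: D9 A2.
Little-endian stores the least-significant byte at the lowest address.
Reassemble most-significant byte first: A2 D9 → 0xA2D9.
Top bit is set, so as a signed 16-bit value this is 0xA2D9 − 2^16 = -23847.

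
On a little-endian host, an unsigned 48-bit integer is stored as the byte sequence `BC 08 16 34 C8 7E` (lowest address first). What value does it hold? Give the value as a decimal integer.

139398332418236

Little-endian stores the least-significant byte at the lowest address.
Reassemble most-significant byte first: 7E C8 34 16 08 BC → 0x7EC8341608BC.
0x7EC8341608BC = 139398332418236.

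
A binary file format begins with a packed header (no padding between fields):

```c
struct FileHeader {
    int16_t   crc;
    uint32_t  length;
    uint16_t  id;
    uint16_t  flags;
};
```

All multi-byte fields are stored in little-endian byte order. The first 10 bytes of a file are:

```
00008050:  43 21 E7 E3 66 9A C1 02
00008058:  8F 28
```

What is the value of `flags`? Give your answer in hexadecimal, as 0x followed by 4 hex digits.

`flags` follows `crc` (2 B), `length` (4 B), `id` (2 B), so it starts at offset 2 + 4 + 2 = 8 and occupies 2 bytes.
Bytes at offsets 8..9: 8F 28.
Little-endian stores the least-significant byte at the lowest address.
Reassemble most-significant byte first: 28 8F → 0x288F.

0x288F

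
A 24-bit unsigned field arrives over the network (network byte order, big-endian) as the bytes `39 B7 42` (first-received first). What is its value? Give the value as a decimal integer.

3782466

In big-endian order the high byte comes first in memory.
The bytes are already most-significant first: 0x39B742.
0x39B742 = 3782466.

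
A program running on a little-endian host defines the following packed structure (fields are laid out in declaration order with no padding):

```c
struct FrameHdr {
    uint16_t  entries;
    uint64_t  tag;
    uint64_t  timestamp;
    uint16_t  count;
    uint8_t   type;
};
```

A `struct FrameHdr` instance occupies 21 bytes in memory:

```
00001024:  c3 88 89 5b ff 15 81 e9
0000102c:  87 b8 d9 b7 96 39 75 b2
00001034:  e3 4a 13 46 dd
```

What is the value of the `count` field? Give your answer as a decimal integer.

17939

`count` follows `entries` (2 B), `tag` (8 B), `timestamp` (8 B), so it starts at offset 2 + 8 + 8 = 18 and occupies 2 bytes.
Bytes at offsets 18..19: 13 46.
Little-endian: lowest address holds the least-significant byte.
Reassemble most-significant byte first: 46 13 → 0x4613.
0x4613 = 17939.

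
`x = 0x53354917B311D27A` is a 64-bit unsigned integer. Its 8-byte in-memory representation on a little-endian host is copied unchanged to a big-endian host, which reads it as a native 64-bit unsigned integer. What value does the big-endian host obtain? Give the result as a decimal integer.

8850155678623937875

Stored little-endian, the bytes at ascending addresses are 7A D2 11 B3 17 49 35 53.
Read back as big-endian, the last byte is least significant, giving 0x7AD211B317493553.
0x7AD211B317493553 = 8850155678623937875.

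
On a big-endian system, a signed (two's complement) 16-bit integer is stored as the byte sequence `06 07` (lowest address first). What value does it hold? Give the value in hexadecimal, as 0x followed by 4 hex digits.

In big-endian order the high byte comes first in memory.
The bytes are already most-significant first: 0x0607.

0x0607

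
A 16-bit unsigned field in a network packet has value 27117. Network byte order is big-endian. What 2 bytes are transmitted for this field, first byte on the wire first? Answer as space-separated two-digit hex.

69 ED

27117 in hexadecimal, padded to 16 bits, is 0x69ED.
Split into bytes (most-significant first): 69 ED.
Big-endian stores the most-significant byte at the lowest address.
So the memory order matches the most-significant-first order: 69 ED.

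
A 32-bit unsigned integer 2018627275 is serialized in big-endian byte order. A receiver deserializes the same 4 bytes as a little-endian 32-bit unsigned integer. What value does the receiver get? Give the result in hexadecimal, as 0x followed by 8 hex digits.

0xCBCE5178

2018627275 in 32-bit hexadecimal is 0x7851CECB.
Stored big-endian, the bytes at ascending addresses are 78 51 CE CB.
Read back as little-endian, the first byte is least significant, giving 0xCBCE5178.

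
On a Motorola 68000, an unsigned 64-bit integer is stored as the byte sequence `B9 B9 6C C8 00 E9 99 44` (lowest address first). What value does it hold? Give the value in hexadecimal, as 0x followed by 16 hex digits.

0xB9B96CC800E99944

Big-endian: lowest address holds the most-significant byte.
The bytes are already most-significant first: 0xB9B96CC800E99944.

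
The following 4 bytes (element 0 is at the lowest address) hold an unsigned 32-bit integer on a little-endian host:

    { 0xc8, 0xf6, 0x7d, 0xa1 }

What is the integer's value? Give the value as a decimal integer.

2709386952

In little-endian order the low byte comes first in memory.
Reassemble most-significant byte first: A1 7D F6 C8 → 0xA17DF6C8.
0xA17DF6C8 = 2709386952.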